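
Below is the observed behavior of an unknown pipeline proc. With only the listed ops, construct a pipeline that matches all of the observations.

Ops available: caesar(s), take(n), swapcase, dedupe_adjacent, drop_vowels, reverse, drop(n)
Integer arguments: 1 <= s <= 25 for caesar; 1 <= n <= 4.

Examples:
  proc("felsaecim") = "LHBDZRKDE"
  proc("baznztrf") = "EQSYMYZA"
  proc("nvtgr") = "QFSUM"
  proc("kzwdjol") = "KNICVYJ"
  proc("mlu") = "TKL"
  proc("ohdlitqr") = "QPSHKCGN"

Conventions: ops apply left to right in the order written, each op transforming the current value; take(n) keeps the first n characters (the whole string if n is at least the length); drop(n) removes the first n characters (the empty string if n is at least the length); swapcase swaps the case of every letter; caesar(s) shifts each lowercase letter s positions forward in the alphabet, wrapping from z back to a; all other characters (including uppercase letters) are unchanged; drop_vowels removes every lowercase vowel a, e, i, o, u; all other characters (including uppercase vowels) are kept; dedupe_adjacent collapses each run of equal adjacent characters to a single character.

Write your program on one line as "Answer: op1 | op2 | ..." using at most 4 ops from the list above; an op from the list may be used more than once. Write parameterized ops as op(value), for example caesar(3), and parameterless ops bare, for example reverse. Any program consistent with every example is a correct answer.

caesar(25) | reverse | swapcase

Check, running the answer program on each example:
  "felsaecim" -> "edkrzdbhl" -> "lhbdzrkde" -> "LHBDZRKDE"
  "baznztrf" -> "azymysqe" -> "eqsymyza" -> "EQSYMYZA"
  "nvtgr" -> "musfq" -> "qfsum" -> "QFSUM"
  "kzwdjol" -> "jyvcink" -> "knicvyj" -> "KNICVYJ"
  "mlu" -> "lkt" -> "tkl" -> "TKL"
  "ohdlitqr" -> "ngckhspq" -> "qpshkcgn" -> "QPSHKCGN"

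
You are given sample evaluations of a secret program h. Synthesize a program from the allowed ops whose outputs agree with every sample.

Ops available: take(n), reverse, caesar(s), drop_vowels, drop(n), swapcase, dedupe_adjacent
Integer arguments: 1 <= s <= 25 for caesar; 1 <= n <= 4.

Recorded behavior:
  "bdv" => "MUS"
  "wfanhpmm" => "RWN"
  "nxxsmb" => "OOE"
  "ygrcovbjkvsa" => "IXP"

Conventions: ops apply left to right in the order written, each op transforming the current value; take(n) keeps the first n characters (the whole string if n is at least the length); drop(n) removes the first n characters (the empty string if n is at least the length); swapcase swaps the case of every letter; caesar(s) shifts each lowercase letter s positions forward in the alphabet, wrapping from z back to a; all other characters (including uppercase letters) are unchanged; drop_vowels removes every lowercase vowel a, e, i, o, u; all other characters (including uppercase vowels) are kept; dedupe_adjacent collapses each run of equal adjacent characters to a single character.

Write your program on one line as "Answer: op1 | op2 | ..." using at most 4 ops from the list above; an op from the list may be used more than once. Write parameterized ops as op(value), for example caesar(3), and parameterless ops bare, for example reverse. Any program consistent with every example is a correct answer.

caesar(17) | take(3) | swapcase | reverse

Check, running the answer program on each example:
  "bdv" -> "sum" -> "sum" -> "SUM" -> "MUS"
  "wfanhpmm" -> "nwreygdd" -> "nwr" -> "NWR" -> "RWN"
  "nxxsmb" -> "eoojds" -> "eoo" -> "EOO" -> "OOE"
  "ygrcovbjkvsa" -> "pxitfmsabmjr" -> "pxi" -> "PXI" -> "IXP"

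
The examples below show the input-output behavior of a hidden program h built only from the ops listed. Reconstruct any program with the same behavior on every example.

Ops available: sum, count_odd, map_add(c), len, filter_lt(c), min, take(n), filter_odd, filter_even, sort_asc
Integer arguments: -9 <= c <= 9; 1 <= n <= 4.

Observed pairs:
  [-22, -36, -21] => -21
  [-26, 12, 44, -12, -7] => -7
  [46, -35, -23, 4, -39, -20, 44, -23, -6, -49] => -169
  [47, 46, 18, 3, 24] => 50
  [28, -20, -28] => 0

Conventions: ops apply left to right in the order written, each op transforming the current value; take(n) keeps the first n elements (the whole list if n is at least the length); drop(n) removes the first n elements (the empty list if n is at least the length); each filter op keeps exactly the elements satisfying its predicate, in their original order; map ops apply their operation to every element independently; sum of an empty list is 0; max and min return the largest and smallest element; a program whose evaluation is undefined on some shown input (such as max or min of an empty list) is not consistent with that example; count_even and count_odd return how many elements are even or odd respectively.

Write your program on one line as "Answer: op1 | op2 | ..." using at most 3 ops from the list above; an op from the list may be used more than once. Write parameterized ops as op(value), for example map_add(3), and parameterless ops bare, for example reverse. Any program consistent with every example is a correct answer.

filter_odd | sum

Check, running the answer program on each example:
  [-22, -36, -21] -> [-21] -> -21
  [-26, 12, 44, -12, -7] -> [-7] -> -7
  [46, -35, -23, 4, -39, -20, 44, -23, -6, -49] -> [-35, -23, -39, -23, -49] -> -169
  [47, 46, 18, 3, 24] -> [47, 3] -> 50
  [28, -20, -28] -> [] -> 0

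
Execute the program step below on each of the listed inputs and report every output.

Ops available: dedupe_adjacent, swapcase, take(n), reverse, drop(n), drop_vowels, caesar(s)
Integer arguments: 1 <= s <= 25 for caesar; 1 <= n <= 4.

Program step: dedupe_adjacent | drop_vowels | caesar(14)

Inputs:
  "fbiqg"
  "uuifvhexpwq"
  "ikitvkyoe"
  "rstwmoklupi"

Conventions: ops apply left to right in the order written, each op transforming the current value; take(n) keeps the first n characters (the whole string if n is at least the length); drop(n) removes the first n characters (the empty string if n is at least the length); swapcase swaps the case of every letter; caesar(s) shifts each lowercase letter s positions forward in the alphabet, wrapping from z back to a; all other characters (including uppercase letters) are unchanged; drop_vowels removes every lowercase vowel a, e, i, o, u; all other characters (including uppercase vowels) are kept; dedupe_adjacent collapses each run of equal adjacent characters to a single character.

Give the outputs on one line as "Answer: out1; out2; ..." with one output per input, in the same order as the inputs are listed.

"tpeu"; "tjvldke"; "yhjym"; "fghkayzd"

Execution, op by op:
  "fbiqg" -> "fbiqg" -> "fbqg" -> "tpeu"
  "uuifvhexpwq" -> "uifvhexpwq" -> "fvhxpwq" -> "tjvldke"
  "ikitvkyoe" -> "ikitvkyoe" -> "ktvky" -> "yhjym"
  "rstwmoklupi" -> "rstwmoklupi" -> "rstwmklp" -> "fghkayzd"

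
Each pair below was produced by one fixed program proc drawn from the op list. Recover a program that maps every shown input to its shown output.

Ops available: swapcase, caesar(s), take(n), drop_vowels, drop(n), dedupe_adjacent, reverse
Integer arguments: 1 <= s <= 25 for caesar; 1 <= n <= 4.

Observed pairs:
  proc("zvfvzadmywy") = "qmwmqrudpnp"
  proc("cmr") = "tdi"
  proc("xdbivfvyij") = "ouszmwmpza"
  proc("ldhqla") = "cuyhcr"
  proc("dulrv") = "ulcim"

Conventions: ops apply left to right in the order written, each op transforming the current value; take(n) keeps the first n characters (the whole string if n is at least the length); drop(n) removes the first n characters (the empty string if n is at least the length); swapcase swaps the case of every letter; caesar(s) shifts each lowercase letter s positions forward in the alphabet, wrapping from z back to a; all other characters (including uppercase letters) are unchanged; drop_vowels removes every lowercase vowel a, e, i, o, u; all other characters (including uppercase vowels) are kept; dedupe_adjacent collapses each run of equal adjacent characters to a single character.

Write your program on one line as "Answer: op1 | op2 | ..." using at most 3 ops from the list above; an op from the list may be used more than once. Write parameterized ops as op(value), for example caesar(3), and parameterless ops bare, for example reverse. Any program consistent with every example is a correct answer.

caesar(13) | caesar(4)

Check, running the answer program on each example:
  "zvfvzadmywy" -> "misimnqzljl" -> "qmwmqrudpnp"
  "cmr" -> "pze" -> "tdi"
  "xdbivfvyij" -> "kqovisilvw" -> "ouszmwmpza"
  "ldhqla" -> "yqudyn" -> "cuyhcr"
  "dulrv" -> "qhyei" -> "ulcim"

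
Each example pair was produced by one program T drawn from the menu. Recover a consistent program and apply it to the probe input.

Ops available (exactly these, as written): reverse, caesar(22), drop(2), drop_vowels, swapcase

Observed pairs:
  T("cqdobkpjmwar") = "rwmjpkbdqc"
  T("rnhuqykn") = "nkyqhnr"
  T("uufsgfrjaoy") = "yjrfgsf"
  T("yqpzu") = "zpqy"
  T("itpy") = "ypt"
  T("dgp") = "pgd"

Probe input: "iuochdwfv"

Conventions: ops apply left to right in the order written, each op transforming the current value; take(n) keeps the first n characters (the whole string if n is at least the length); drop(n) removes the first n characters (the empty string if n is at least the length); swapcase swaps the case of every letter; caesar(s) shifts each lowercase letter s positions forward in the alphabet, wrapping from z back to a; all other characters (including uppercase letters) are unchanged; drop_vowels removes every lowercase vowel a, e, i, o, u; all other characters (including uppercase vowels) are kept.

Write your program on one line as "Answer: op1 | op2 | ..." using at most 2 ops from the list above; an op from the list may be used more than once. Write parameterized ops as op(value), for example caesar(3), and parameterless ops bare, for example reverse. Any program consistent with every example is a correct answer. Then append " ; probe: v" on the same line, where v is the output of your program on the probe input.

reverse | drop_vowels ; probe: "vfwdhc"

Check, running the answer program on each example:
  "cqdobkpjmwar" -> "rawmjpkbodqc" -> "rwmjpkbdqc"
  "rnhuqykn" -> "nkyquhnr" -> "nkyqhnr"
  "uufsgfrjaoy" -> "yoajrfgsfuu" -> "yjrfgsf"
  "yqpzu" -> "uzpqy" -> "zpqy"
  "itpy" -> "ypti" -> "ypt"
  "dgp" -> "pgd" -> "pgd"
  probe: "iuochdwfv" -> "vfwdhcoui" -> "vfwdhc"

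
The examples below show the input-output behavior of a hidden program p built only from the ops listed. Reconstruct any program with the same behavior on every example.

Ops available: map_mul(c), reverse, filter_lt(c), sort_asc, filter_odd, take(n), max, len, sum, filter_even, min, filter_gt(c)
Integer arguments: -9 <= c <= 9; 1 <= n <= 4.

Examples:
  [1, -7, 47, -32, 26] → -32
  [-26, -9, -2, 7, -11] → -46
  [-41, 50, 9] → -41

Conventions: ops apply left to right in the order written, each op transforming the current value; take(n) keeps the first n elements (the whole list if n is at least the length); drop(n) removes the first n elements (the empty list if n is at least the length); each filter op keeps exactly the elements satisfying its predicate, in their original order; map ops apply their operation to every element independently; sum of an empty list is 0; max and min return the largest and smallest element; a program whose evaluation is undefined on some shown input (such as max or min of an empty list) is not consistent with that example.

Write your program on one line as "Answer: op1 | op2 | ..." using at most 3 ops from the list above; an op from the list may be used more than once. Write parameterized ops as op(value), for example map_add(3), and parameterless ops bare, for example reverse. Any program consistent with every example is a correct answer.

filter_lt(-8) | sum

Check, running the answer program on each example:
  [1, -7, 47, -32, 26] -> [-32] -> -32
  [-26, -9, -2, 7, -11] -> [-26, -9, -11] -> -46
  [-41, 50, 9] -> [-41] -> -41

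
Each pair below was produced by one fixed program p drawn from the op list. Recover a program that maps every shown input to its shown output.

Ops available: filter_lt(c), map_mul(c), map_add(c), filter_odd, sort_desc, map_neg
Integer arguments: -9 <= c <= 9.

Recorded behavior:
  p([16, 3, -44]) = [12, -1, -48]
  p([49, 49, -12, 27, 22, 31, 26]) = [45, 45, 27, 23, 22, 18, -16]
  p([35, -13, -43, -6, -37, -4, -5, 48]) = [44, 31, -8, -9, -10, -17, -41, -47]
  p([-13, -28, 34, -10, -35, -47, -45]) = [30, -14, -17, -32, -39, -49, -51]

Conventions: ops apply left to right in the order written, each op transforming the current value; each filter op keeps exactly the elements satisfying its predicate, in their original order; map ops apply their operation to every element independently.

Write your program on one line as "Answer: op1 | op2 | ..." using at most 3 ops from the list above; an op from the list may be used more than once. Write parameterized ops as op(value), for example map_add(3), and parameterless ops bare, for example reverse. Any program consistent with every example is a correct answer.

map_add(-4) | sort_desc

Check, running the answer program on each example:
  [16, 3, -44] -> [12, -1, -48] -> [12, -1, -48]
  [49, 49, -12, 27, 22, 31, 26] -> [45, 45, -16, 23, 18, 27, 22] -> [45, 45, 27, 23, 22, 18, -16]
  [35, -13, -43, -6, -37, -4, -5, 48] -> [31, -17, -47, -10, -41, -8, -9, 44] -> [44, 31, -8, -9, -10, -17, -41, -47]
  [-13, -28, 34, -10, -35, -47, -45] -> [-17, -32, 30, -14, -39, -51, -49] -> [30, -14, -17, -32, -39, -49, -51]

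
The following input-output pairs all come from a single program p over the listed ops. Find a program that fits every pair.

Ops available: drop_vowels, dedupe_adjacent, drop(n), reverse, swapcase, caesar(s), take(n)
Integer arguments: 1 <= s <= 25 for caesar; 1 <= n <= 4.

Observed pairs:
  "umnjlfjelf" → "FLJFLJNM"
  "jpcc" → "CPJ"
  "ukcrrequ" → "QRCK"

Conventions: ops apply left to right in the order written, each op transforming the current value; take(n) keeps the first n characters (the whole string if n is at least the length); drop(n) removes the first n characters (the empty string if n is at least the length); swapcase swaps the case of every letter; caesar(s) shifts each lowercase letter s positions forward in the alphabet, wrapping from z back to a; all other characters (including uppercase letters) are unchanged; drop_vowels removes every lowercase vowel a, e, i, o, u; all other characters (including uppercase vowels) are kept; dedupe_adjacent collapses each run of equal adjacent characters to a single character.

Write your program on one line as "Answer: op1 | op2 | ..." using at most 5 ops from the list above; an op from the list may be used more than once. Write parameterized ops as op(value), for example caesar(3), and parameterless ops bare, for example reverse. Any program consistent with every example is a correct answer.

drop_vowels | reverse | dedupe_adjacent | swapcase

Check, running the answer program on each example:
  "umnjlfjelf" -> "mnjlfjlf" -> "fljfljnm" -> "fljfljnm" -> "FLJFLJNM"
  "jpcc" -> "jpcc" -> "ccpj" -> "cpj" -> "CPJ"
  "ukcrrequ" -> "kcrrq" -> "qrrck" -> "qrck" -> "QRCK"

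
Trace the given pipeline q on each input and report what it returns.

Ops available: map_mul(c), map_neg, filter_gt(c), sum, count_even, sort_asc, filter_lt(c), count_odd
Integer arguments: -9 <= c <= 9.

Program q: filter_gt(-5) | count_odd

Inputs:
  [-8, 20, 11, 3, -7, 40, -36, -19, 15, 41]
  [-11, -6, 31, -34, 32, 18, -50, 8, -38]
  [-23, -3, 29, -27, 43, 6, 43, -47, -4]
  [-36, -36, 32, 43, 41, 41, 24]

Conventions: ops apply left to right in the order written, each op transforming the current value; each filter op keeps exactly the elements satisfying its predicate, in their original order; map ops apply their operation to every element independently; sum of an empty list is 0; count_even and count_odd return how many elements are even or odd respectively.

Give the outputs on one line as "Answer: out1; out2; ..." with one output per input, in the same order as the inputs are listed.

4; 1; 4; 3

Execution, op by op:
  [-8, 20, 11, 3, -7, 40, -36, -19, 15, 41] -> [20, 11, 3, 40, 15, 41] -> 4
  [-11, -6, 31, -34, 32, 18, -50, 8, -38] -> [31, 32, 18, 8] -> 1
  [-23, -3, 29, -27, 43, 6, 43, -47, -4] -> [-3, 29, 43, 6, 43, -4] -> 4
  [-36, -36, 32, 43, 41, 41, 24] -> [32, 43, 41, 41, 24] -> 3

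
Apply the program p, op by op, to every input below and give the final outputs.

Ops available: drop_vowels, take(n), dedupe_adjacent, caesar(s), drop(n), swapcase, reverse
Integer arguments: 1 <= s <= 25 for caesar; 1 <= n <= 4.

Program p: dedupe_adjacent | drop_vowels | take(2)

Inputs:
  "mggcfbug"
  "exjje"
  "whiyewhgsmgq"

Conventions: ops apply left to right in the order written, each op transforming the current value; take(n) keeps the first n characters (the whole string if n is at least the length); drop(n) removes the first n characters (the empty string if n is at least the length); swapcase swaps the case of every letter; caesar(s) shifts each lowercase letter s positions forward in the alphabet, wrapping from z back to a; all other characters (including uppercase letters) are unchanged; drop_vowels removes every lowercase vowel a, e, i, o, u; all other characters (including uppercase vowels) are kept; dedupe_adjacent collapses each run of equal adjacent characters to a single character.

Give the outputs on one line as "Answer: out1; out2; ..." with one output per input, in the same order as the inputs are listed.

Execution, op by op:
  "mggcfbug" -> "mgcfbug" -> "mgcfbg" -> "mg"
  "exjje" -> "exje" -> "xj" -> "xj"
  "whiyewhgsmgq" -> "whiyewhgsmgq" -> "whywhgsmgq" -> "wh"

"mg"; "xj"; "wh"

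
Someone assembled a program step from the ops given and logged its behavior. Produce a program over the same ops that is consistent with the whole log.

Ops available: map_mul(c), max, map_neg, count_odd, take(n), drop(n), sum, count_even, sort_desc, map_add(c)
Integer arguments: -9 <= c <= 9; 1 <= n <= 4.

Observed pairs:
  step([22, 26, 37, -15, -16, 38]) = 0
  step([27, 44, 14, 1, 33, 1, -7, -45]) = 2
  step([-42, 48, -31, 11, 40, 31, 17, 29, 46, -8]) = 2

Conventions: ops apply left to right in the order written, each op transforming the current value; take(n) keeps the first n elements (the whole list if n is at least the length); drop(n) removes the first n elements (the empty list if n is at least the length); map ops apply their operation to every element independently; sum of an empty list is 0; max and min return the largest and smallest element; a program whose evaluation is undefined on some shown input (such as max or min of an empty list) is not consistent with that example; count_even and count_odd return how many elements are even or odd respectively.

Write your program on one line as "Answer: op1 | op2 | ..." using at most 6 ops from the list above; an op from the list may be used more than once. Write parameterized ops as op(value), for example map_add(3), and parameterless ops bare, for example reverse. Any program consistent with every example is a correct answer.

map_mul(5) | map_add(-8) | drop(2) | drop(4) | count_odd

Check, running the answer program on each example:
  [22, 26, 37, -15, -16, 38] -> [110, 130, 185, -75, -80, 190] -> [102, 122, 177, -83, -88, 182] -> [177, -83, -88, 182] -> [] -> 0
  [27, 44, 14, 1, 33, 1, -7, -45] -> [135, 220, 70, 5, 165, 5, -35, -225] -> [127, 212, 62, -3, 157, -3, -43, -233] -> [62, -3, 157, -3, -43, -233] -> [-43, -233] -> 2
  [-42, 48, -31, 11, 40, 31, 17, 29, 46, -8] -> [-210, 240, -155, 55, 200, 155, 85, 145, 230, -40] -> [-218, 232, -163, 47, 192, 147, 77, 137, 222, -48] -> [-163, 47, 192, 147, 77, 137, 222, -48] -> [77, 137, 222, -48] -> 2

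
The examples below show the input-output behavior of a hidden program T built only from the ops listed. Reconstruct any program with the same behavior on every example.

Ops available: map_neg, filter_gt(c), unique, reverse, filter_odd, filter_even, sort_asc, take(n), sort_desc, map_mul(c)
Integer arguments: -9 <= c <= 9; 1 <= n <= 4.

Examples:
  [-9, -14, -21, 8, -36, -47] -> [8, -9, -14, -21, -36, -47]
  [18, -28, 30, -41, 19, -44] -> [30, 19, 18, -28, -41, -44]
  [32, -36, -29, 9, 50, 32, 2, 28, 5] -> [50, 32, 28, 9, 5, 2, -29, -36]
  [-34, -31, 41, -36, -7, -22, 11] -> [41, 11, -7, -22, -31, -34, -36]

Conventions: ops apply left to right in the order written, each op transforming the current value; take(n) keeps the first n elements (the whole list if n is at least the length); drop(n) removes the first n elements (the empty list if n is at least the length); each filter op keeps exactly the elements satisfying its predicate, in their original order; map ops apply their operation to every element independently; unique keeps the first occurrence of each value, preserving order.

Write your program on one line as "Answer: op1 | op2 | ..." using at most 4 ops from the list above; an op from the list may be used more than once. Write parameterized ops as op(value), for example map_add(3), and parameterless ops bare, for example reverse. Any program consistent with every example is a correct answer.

sort_asc | reverse | unique

Check, running the answer program on each example:
  [-9, -14, -21, 8, -36, -47] -> [-47, -36, -21, -14, -9, 8] -> [8, -9, -14, -21, -36, -47] -> [8, -9, -14, -21, -36, -47]
  [18, -28, 30, -41, 19, -44] -> [-44, -41, -28, 18, 19, 30] -> [30, 19, 18, -28, -41, -44] -> [30, 19, 18, -28, -41, -44]
  [32, -36, -29, 9, 50, 32, 2, 28, 5] -> [-36, -29, 2, 5, 9, 28, 32, 32, 50] -> [50, 32, 32, 28, 9, 5, 2, -29, -36] -> [50, 32, 28, 9, 5, 2, -29, -36]
  [-34, -31, 41, -36, -7, -22, 11] -> [-36, -34, -31, -22, -7, 11, 41] -> [41, 11, -7, -22, -31, -34, -36] -> [41, 11, -7, -22, -31, -34, -36]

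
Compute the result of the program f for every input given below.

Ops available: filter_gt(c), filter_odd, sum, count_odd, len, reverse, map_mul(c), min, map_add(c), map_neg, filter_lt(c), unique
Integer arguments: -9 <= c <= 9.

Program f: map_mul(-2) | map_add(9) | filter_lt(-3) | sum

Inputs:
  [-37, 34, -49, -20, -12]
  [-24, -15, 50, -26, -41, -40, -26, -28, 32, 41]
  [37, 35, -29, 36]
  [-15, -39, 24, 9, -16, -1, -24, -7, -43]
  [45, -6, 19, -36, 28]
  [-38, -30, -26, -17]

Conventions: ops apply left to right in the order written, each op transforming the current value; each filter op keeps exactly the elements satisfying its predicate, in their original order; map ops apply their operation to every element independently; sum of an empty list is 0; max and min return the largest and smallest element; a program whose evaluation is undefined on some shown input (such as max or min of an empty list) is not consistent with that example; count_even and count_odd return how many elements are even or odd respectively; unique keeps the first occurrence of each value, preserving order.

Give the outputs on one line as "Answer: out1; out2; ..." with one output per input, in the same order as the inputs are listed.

Execution, op by op:
  [-37, 34, -49, -20, -12] -> [74, -68, 98, 40, 24] -> [83, -59, 107, 49, 33] -> [-59] -> -59
  [-24, -15, 50, -26, -41, -40, -26, -28, 32, 41] -> [48, 30, -100, 52, 82, 80, 52, 56, -64, -82] -> [57, 39, -91, 61, 91, 89, 61, 65, -55, -73] -> [-91, -55, -73] -> -219
  [37, 35, -29, 36] -> [-74, -70, 58, -72] -> [-65, -61, 67, -63] -> [-65, -61, -63] -> -189
  [-15, -39, 24, 9, -16, -1, -24, -7, -43] -> [30, 78, -48, -18, 32, 2, 48, 14, 86] -> [39, 87, -39, -9, 41, 11, 57, 23, 95] -> [-39, -9] -> -48
  [45, -6, 19, -36, 28] -> [-90, 12, -38, 72, -56] -> [-81, 21, -29, 81, -47] -> [-81, -29, -47] -> -157
  [-38, -30, -26, -17] -> [76, 60, 52, 34] -> [85, 69, 61, 43] -> [] -> 0

-59; -219; -189; -48; -157; 0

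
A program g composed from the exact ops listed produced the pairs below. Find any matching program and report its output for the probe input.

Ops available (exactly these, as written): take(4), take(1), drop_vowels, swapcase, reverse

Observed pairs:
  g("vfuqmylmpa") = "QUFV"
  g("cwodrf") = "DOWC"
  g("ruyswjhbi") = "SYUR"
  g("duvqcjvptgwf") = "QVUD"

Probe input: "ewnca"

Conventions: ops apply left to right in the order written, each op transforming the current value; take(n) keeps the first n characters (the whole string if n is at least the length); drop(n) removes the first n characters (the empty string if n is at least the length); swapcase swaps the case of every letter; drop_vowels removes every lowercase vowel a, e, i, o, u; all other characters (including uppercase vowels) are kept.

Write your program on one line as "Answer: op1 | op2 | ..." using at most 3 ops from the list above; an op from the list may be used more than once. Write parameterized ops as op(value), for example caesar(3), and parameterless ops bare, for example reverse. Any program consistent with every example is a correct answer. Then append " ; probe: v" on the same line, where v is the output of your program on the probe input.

swapcase | take(4) | reverse ; probe: "CNWE"

Check, running the answer program on each example:
  "vfuqmylmpa" -> "VFUQMYLMPA" -> "VFUQ" -> "QUFV"
  "cwodrf" -> "CWODRF" -> "CWOD" -> "DOWC"
  "ruyswjhbi" -> "RUYSWJHBI" -> "RUYS" -> "SYUR"
  "duvqcjvptgwf" -> "DUVQCJVPTGWF" -> "DUVQ" -> "QVUD"
  probe: "ewnca" -> "EWNCA" -> "EWNC" -> "CNWE"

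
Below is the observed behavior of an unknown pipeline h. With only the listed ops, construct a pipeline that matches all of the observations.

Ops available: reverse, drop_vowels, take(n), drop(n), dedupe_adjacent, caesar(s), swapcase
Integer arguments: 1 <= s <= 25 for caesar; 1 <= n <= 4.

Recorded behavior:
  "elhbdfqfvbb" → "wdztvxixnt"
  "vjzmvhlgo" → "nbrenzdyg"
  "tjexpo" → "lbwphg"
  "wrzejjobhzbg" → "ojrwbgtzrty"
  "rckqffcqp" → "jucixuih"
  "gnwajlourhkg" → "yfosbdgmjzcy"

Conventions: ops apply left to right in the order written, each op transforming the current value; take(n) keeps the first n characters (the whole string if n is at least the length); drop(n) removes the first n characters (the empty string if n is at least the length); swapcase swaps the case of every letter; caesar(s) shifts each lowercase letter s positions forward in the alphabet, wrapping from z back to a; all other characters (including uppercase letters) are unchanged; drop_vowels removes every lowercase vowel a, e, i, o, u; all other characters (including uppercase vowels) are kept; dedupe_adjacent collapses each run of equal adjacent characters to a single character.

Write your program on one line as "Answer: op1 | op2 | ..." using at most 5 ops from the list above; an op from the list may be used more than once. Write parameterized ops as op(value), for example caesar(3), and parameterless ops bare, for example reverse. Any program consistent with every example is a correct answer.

reverse | dedupe_adjacent | reverse | caesar(10) | caesar(8)

Check, running the answer program on each example:
  "elhbdfqfvbb" -> "bbvfqfdbhle" -> "bvfqfdbhle" -> "elhbdfqfvb" -> "ovrlnpapfl" -> "wdztvxixnt"
  "vjzmvhlgo" -> "oglhvmzjv" -> "oglhvmzjv" -> "vjzmvhlgo" -> "ftjwfrvqy" -> "nbrenzdyg"
  "tjexpo" -> "opxejt" -> "opxejt" -> "tjexpo" -> "dtohzy" -> "lbwphg"
  "wrzejjobhzbg" -> "gbzhbojjezrw" -> "gbzhbojezrw" -> "wrzejobhzbg" -> "gbjotylrjlq" -> "ojrwbgtzrty"
  "rckqffcqp" -> "pqcffqkcr" -> "pqcfqkcr" -> "rckqfcqp" -> "bmuapmaz" -> "jucixuih"
  "gnwajlourhkg" -> "gkhruoljawng" -> "gkhruoljawng" -> "gnwajlourhkg" -> "qxgktvyebruq" -> "yfosbdgmjzcy"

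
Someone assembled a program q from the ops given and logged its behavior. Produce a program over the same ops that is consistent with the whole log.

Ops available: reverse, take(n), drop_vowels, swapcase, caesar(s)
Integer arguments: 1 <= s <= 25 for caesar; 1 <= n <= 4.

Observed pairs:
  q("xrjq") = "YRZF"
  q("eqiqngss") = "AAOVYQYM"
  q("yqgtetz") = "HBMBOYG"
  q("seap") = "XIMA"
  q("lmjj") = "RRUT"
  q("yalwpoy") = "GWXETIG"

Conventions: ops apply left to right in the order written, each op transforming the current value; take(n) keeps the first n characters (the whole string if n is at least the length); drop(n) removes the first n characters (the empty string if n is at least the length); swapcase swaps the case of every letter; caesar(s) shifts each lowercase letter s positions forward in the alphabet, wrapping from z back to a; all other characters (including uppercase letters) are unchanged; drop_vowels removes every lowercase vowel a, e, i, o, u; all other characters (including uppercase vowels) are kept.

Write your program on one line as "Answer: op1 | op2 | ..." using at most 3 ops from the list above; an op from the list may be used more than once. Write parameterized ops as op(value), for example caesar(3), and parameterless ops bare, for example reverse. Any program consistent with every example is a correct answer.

caesar(8) | swapcase | reverse

Check, running the answer program on each example:
  "xrjq" -> "fzry" -> "FZRY" -> "YRZF"
  "eqiqngss" -> "myqyvoaa" -> "MYQYVOAA" -> "AAOVYQYM"
  "yqgtetz" -> "gyobmbh" -> "GYOBMBH" -> "HBMBOYG"
  "seap" -> "amix" -> "AMIX" -> "XIMA"
  "lmjj" -> "turr" -> "TURR" -> "RRUT"
  "yalwpoy" -> "gitexwg" -> "GITEXWG" -> "GWXETIG"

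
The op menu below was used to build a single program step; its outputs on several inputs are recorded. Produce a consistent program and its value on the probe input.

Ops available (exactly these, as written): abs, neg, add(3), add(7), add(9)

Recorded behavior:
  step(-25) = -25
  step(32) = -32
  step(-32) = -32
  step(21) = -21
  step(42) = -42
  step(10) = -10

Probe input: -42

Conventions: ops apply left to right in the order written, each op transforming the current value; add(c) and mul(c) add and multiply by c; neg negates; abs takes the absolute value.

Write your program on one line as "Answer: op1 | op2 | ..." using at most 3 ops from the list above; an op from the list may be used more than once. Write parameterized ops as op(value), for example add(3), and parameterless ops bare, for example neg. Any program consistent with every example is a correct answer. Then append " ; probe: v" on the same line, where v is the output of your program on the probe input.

neg | abs | neg ; probe: -42

Check, running the answer program on each example:
  -25 -> 25 -> 25 -> -25
  32 -> -32 -> 32 -> -32
  -32 -> 32 -> 32 -> -32
  21 -> -21 -> 21 -> -21
  42 -> -42 -> 42 -> -42
  10 -> -10 -> 10 -> -10
  probe: -42 -> 42 -> 42 -> -42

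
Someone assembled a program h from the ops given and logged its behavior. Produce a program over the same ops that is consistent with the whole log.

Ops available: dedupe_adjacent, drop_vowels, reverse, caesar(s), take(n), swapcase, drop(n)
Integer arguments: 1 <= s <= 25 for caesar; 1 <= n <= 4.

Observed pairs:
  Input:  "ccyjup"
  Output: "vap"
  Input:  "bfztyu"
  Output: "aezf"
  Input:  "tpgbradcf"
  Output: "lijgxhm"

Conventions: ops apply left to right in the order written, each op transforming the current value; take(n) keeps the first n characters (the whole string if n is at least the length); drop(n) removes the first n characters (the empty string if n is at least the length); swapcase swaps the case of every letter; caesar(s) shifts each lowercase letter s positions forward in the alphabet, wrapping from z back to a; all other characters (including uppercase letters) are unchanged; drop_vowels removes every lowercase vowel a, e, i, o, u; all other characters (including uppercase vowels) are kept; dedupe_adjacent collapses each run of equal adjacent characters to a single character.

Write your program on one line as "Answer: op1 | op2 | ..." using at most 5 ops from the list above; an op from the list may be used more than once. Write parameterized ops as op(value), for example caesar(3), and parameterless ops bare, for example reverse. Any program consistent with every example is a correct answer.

dedupe_adjacent | caesar(6) | drop(2) | reverse

Check, running the answer program on each example:
  "ccyjup" -> "cyjup" -> "iepav" -> "pav" -> "vap"
  "bfztyu" -> "bfztyu" -> "hlfzea" -> "fzea" -> "aezf"
  "tpgbradcf" -> "tpgbradcf" -> "zvmhxgjil" -> "mhxgjil" -> "lijgxhm"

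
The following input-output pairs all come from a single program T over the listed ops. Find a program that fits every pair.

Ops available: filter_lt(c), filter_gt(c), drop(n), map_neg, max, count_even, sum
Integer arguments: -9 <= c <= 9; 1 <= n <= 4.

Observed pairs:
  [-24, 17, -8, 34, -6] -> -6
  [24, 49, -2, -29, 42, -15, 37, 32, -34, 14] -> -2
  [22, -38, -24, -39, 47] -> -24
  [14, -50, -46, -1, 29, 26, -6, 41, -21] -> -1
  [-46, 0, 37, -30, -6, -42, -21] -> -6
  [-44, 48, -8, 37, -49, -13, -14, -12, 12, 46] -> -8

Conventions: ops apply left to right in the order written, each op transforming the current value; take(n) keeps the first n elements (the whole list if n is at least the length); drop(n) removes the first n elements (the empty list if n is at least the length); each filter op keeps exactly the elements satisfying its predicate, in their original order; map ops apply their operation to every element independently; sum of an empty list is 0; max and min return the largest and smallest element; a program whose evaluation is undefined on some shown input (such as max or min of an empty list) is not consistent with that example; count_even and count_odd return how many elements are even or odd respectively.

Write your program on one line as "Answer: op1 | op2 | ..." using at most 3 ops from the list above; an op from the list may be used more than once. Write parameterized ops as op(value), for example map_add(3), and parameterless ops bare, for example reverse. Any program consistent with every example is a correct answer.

filter_lt(0) | max

Check, running the answer program on each example:
  [-24, 17, -8, 34, -6] -> [-24, -8, -6] -> -6
  [24, 49, -2, -29, 42, -15, 37, 32, -34, 14] -> [-2, -29, -15, -34] -> -2
  [22, -38, -24, -39, 47] -> [-38, -24, -39] -> -24
  [14, -50, -46, -1, 29, 26, -6, 41, -21] -> [-50, -46, -1, -6, -21] -> -1
  [-46, 0, 37, -30, -6, -42, -21] -> [-46, -30, -6, -42, -21] -> -6
  [-44, 48, -8, 37, -49, -13, -14, -12, 12, 46] -> [-44, -8, -49, -13, -14, -12] -> -8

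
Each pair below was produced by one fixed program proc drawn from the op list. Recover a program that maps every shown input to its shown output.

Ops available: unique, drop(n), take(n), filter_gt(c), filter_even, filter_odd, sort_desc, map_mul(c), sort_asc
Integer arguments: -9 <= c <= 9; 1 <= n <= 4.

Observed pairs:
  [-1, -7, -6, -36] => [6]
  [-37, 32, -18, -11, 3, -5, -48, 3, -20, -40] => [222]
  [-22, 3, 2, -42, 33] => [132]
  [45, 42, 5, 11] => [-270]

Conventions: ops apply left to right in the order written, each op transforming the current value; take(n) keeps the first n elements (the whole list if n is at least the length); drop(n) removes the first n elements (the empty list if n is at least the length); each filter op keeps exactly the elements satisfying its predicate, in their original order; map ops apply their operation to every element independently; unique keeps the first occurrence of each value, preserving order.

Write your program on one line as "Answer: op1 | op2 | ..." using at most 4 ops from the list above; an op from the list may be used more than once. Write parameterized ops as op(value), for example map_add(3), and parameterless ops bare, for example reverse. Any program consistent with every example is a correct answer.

unique | take(1) | map_mul(-6)

Check, running the answer program on each example:
  [-1, -7, -6, -36] -> [-1, -7, -6, -36] -> [-1] -> [6]
  [-37, 32, -18, -11, 3, -5, -48, 3, -20, -40] -> [-37, 32, -18, -11, 3, -5, -48, -20, -40] -> [-37] -> [222]
  [-22, 3, 2, -42, 33] -> [-22, 3, 2, -42, 33] -> [-22] -> [132]
  [45, 42, 5, 11] -> [45, 42, 5, 11] -> [45] -> [-270]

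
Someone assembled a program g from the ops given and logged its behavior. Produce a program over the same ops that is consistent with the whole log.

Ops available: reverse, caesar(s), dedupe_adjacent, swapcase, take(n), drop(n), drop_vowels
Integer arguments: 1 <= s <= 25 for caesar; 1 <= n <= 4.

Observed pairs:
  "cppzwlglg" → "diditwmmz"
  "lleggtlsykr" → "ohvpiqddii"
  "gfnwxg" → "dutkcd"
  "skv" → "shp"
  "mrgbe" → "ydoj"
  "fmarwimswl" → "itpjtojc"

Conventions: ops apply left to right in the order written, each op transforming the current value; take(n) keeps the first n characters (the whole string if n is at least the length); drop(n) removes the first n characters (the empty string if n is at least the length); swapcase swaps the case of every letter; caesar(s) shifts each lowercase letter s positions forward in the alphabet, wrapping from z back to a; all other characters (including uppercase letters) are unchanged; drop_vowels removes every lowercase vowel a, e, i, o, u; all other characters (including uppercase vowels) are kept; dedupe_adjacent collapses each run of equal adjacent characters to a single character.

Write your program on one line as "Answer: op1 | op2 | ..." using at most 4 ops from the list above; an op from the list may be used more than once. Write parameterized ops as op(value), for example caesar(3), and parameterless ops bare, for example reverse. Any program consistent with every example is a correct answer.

drop_vowels | reverse | caesar(23)

Check, running the answer program on each example:
  "cppzwlglg" -> "cppzwlglg" -> "glglwzppc" -> "diditwmmz"
  "lleggtlsykr" -> "llggtlsykr" -> "rkysltggll" -> "ohvpiqddii"
  "gfnwxg" -> "gfnwxg" -> "gxwnfg" -> "dutkcd"
  "skv" -> "skv" -> "vks" -> "shp"
  "mrgbe" -> "mrgb" -> "bgrm" -> "ydoj"
  "fmarwimswl" -> "fmrwmswl" -> "lwsmwrmf" -> "itpjtojc"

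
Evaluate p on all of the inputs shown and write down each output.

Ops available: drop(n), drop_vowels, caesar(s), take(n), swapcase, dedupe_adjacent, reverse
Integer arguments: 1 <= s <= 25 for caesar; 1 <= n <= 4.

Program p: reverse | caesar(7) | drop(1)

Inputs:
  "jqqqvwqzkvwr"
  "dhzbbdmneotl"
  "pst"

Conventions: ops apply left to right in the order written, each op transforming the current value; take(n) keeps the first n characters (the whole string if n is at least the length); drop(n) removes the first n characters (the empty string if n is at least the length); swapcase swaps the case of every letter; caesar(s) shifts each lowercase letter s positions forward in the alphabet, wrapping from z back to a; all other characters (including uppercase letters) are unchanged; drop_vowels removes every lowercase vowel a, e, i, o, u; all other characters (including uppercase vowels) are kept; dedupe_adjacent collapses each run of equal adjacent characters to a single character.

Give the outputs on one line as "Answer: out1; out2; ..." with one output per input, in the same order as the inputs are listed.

Execution, op by op:
  "jqqqvwqzkvwr" -> "rwvkzqwvqqqj" -> "ydcrgxdcxxxq" -> "dcrgxdcxxxq"
  "dhzbbdmneotl" -> "ltoenmdbbzhd" -> "savlutkiigok" -> "avlutkiigok"
  "pst" -> "tsp" -> "azw" -> "zw"

"dcrgxdcxxxq"; "avlutkiigok"; "zw"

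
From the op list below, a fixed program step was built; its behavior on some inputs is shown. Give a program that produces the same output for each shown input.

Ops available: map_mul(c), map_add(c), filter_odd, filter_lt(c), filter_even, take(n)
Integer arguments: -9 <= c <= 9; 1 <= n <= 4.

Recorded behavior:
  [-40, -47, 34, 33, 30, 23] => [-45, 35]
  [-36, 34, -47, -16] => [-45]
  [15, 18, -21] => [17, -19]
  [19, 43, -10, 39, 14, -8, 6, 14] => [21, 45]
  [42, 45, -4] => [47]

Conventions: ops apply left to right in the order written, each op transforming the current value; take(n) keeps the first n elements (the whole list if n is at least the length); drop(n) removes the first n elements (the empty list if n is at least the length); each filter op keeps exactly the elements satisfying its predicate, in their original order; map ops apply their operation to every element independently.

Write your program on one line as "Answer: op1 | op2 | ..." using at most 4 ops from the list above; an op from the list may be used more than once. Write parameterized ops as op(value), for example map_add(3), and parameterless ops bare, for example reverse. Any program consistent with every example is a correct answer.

filter_odd | map_add(2) | take(2)

Check, running the answer program on each example:
  [-40, -47, 34, 33, 30, 23] -> [-47, 33, 23] -> [-45, 35, 25] -> [-45, 35]
  [-36, 34, -47, -16] -> [-47] -> [-45] -> [-45]
  [15, 18, -21] -> [15, -21] -> [17, -19] -> [17, -19]
  [19, 43, -10, 39, 14, -8, 6, 14] -> [19, 43, 39] -> [21, 45, 41] -> [21, 45]
  [42, 45, -4] -> [45] -> [47] -> [47]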